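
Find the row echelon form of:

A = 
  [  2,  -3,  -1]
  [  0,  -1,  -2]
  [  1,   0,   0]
Row operations:
R3 → R3 - (1/2)·R1
R3 → R3 + (3/2)·R2

Resulting echelon form:
REF = 
  [   2,   -3,   -1]
  [   0,   -1,   -2]
  [   0,    0, -5/2]

Rank = 3 (number of non-zero pivot rows).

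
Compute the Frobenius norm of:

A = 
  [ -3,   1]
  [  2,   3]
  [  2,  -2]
||A||_F = 5.568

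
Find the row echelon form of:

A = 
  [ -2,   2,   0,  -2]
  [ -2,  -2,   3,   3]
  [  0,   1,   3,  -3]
Row operations:
R2 → R2 - (1)·R1
R3 → R3 + (1/4)·R2

Resulting echelon form:
REF = 
  [  -2,    2,    0,   -2]
  [   0,   -4,    3,    5]
  [   0,    0, 15/4, -7/4]

Rank = 3 (number of non-zero pivot rows).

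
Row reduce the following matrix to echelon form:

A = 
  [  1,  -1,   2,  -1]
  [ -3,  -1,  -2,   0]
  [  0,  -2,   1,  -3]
Row operations:
R2 → R2 + (3)·R1
R3 → R3 - (1/2)·R2

Resulting echelon form:
REF = 
  [   1,   -1,    2,   -1]
  [   0,   -4,    4,   -3]
  [   0,    0,   -1, -3/2]

Rank = 3 (number of non-zero pivot rows).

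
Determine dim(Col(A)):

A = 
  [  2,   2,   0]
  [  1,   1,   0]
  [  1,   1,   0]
dim(Col(A)) = 1

Row reduce:
R2 → R2 - (1/2)·R1
R3 → R3 - (1/2)·R1
REF = 
  [  2,   2,   0]
  [  0,   0,   0]
  [  0,   0,   0]
Pivot columns: 1 → 1 pivot.
dim(Col(A)) = number of pivot columns = 1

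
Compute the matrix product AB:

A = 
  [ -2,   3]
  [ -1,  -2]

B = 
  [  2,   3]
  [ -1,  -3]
A is 2×2 and B is 2×2, so AB is 2×2. Each entry is (row of A)·(column of B):
AB[1,1] = (-2)(2) + (3)(-1) = -7
AB[1,2] = (-2)(3) + (3)(-3) = -15
AB[2,1] = (-1)(2) + (-2)(-1) = 0
AB[2,2] = (-1)(3) + (-2)(-3) = 3

AB = 
  [ -7, -15]
  [  0,   3]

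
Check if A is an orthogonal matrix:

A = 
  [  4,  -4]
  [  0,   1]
No

AᵀA = 
  [ 16, -16]
  [-16,  17]
≠ I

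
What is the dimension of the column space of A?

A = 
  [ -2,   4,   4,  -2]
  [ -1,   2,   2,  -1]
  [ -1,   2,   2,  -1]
dim(Col(A)) = 1

Row reduce:
R2 → R2 - (1/2)·R1
R3 → R3 - (1/2)·R1
REF = 
  [ -2,   4,   4,  -2]
  [  0,   0,   0,   0]
  [  0,   0,   0,   0]
Pivot columns: 1 → 1 pivot.
dim(Col(A)) = number of pivot columns = 1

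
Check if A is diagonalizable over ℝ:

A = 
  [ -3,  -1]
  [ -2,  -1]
Yes

tr(A) = -4, det(A) = 1
Characteristic polynomial: λ² - tr(A)λ + det(A) = λ² + 4λ + 1
λ² + 4λ + 1 = 0  ⇒  λ = (-4 ± √((4)² - 4·(1)))/2 = (-4 ± √(12))/2
  = -2 + √3,  -2 - √3
Eigenvalues: -2 + √3, -2 - √3  (≈ -0.2679, -3.732)
The two irrational eigenvalues are distinct (simple), so each has alg. mult. = geom. mult. = 1.
Sum of geometric multiplicities equals n, so A has n independent eigenvectors.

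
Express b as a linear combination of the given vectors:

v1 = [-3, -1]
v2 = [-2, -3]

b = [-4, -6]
c1 = 0, c2 = 2

b = 0·v1 + 2·v2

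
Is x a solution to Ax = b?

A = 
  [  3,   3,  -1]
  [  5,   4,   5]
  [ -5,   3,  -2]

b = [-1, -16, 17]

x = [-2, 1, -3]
No

Ax = [0, -21, 19] ≠ b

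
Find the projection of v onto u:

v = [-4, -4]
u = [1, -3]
proj_u(v) = [4/5, -12/5]

v·u = (-4)(1) + (-4)(-3) = 8
u·u = (1)² + (-3)² = 10
proj_u(v) = (v·u / u·u) × u = (8/10) × u = (4/5) × u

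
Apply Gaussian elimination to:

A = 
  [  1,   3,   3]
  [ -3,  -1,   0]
Row operations:
R2 → R2 + (3)·R1

Resulting echelon form:
REF = 
  [  1,   3,   3]
  [  0,   8,   9]

Rank = 2 (number of non-zero pivot rows).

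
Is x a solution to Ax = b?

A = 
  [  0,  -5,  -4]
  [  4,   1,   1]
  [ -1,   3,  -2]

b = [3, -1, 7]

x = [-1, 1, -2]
No

Ax = [3, -5, 8] ≠ b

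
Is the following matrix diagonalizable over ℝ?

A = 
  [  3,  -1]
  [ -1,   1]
Yes

tr(A) = 4, det(A) = 2
Characteristic polynomial: λ² - tr(A)λ + det(A) = λ² - 4λ + 2
λ² - 4λ + 2 = 0  ⇒  λ = (4 ± √((-4)² - 4·(2)))/2 = (4 ± √(8))/2
  = 2 + √2,  2 - √2
Eigenvalues: 2 + √2, 2 - √2  (≈ 3.414, 0.5858)
The two irrational eigenvalues are distinct (simple), so each has alg. mult. = geom. mult. = 1.
Sum of geometric multiplicities equals n, so A has n independent eigenvectors.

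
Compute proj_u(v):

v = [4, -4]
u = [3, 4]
proj_u(v) = [-12/25, -16/25]

v·u = (4)(3) + (-4)(4) = -4
u·u = (3)² + (4)² = 25
proj_u(v) = (v·u / u·u) × u = (-4/25) × u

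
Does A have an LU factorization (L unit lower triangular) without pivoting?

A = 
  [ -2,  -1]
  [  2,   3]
Yes.
A[1,1] = -2 ≠ 0, so Gaussian elimination proceeds without a row swap: multiplier ℓ₂₁ = (2)/(-2) = -1, and U[2,2] = 3 - (-1)(-1) = 2.
L = 
  [  1,   0]
  [ -1,   1]
U = 
  [ -2,  -1]
  [  0,   2]
Check row 2 of LU: [(-1)(-2), (-1)(-1) + 2] = [2, 3] = row 2 of A ✓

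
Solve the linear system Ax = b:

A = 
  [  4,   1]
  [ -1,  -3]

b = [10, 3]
Row reduce the augmented matrix [A|b]:
R2 → R2 + (1/4)·R1
REF = 
  [    4,     1,    10]
  [    0, -11/4,  11/2]

Back-substitution:
x₂ = (11/2) / (-11/4) = -2
x₁ = (10 - (1)(-2)) / 4 = 3

x = [3, -2]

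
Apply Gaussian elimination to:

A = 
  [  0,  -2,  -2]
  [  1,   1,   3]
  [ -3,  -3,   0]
Row operations:
Swap R1 ↔ R2
R3 → R3 + (3)·R1

Resulting echelon form:
REF = 
  [  1,   1,   3]
  [  0,  -2,  -2]
  [  0,   0,   9]

Rank = 3 (number of non-zero pivot rows).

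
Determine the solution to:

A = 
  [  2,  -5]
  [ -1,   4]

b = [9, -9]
x = [-3, -3]

Row reduce the augmented matrix [A|b]:
R2 → R2 + (1/2)·R1
REF = 
  [   2,   -5,    9]
  [   0,  3/2, -9/2]

Back-substitution:
x₂ = (-9/2) / (3/2) = -3
x₁ = (9 - (-5)(-3)) / 2 = -3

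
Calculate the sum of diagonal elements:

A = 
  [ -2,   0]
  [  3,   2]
0

tr(A) = -2 + 2 = 0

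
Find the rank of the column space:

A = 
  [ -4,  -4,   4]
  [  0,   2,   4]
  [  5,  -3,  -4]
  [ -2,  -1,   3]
Row reduce:
R3 → R3 + (5/4)·R1
R4 → R4 - (1/2)·R1
R3 → R3 + (4)·R2
R4 → R4 - (1/2)·R2
R4 → R4 + (1/17)·R3
REF = 
  [ -4,  -4,   4]
  [  0,   2,   4]
  [  0,   0,  17]
  [  0,   0,   0]
Pivot columns: 1, 2, 3 → 3 pivots.
dim(Col(A)) = number of pivot columns = 3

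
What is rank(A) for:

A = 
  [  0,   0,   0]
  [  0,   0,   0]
rank(A) = 0

Row reduce:
(no row operations needed)
REF = 
  [  0,   0,   0]
  [  0,   0,   0]
Pivot columns: none → 0 pivots.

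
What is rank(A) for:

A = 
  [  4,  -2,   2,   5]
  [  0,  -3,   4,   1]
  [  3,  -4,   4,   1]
Row reduce:
R3 → R3 - (3/4)·R1
R3 → R3 - (5/6)·R2
REF = 
  [     4,     -2,      2,      5]
  [     0,     -3,      4,      1]
  [     0,      0,   -5/6, -43/12]
Pivot columns: 1, 2, 3 → 3 pivots.

rank(A) = 3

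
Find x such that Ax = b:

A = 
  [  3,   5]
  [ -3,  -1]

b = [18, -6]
Row reduce the augmented matrix [A|b]:
R2 → R2 + (1)·R1
REF = 
  [  3,   5,  18]
  [  0,   4,  12]

Back-substitution:
x₂ = 12 / 4 = 3
x₁ = (18 - (5)(3)) / 3 = 1

x = [1, 3]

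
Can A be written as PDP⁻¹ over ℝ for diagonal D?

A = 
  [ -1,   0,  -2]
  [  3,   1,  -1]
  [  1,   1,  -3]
No

Characteristic polynomial: det(λI - A) = λ³ + 3λ² + 2λ + 2
By the rational root theorem any rational root is an integer dividing 2; none of those is a root, so p(λ) has no rational roots and hence (being an irreducible cubic) no repeated roots.
Discriminant of the cubic: Δ = -104
Δ < 0 ⇒ one real eigenvalue and a complex-conjugate pair: λ ≈ -2.521, -0.2393 + 0.8579i, -0.2393 - 0.8579i
Has complex eigenvalues (not diagonalizable over ℝ).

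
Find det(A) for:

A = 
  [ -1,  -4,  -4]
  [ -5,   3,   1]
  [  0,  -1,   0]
-21

Cofactor expansion along row 1:
det(A) = (-1)·((3)(0) - (1)(-1)) - (-4)·((-5)(0) - (1)(0)) + (-4)·((-5)(-1) - (3)(0))
  = (-1)(1) - (-4)(0) + (-4)(5)
  = -21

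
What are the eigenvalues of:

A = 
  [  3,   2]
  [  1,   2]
tr(A) = 5, det(A) = 4
Characteristic polynomial: λ² - tr(A)λ + det(A) = λ² - 5λ + 4
λ² - 5λ + 4 = (λ - 1)(λ - 4)

λ = 4, 1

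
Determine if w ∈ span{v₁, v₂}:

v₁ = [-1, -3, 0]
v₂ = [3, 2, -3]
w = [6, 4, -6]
Yes

Form the augmented matrix and row-reduce:
[v₁|v₂|w] = 
  [ -1,   3,   6]
  [ -3,   2,   4]
  [  0,  -3,  -6]
R2 → R2 - (3)·R1
R3 → R3 - (3/7)·R2
REF = 
  [ -1,   3,   6]
  [  0,  -7, -14]
  [  0,   0,   0]

No row of the form [0 0 | nonzero], so the system is consistent. Back-substitution gives c₁ = 0, c₂ = 2: w = (0)·v₁ + (2)·v₂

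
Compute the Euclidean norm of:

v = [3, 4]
5

||v||₂ = √((3)² + (4)²) = √25 = 5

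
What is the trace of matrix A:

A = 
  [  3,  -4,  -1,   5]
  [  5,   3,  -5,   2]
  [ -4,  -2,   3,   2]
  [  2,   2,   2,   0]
9

tr(A) = 3 + 3 + 3 + 0 = 9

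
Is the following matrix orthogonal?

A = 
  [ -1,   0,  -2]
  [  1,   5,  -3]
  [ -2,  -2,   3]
No

AᵀA = 
  [  6,   9,  -7]
  [  9,  29, -21]
  [ -7, -21,  22]
≠ I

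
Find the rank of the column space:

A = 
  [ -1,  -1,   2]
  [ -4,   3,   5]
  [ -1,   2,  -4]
Row reduce:
R2 → R2 - (4)·R1
R3 → R3 - (1)·R1
R3 → R3 - (3/7)·R2
REF = 
  [   -1,    -1,     2]
  [    0,     7,    -3]
  [    0,     0, -33/7]
Pivot columns: 1, 2, 3 → 3 pivots.
dim(Col(A)) = number of pivot columns = 3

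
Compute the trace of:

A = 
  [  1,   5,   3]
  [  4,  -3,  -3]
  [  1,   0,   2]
0

tr(A) = 1 + -3 + 2 = 0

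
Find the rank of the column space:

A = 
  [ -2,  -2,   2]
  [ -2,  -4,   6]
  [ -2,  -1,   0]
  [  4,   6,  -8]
dim(Col(A)) = 2

Row reduce:
R2 → R2 - (1)·R1
R3 → R3 - (1)·R1
R4 → R4 + (2)·R1
R3 → R3 + (1/2)·R2
R4 → R4 + (1)·R2
REF = 
  [ -2,  -2,   2]
  [  0,  -2,   4]
  [  0,   0,   0]
  [  0,   0,   0]
Pivot columns: 1, 2 → 2 pivots.
dim(Col(A)) = number of pivot columns = 2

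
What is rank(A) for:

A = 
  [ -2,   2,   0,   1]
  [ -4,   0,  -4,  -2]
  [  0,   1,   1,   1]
Row reduce:
R2 → R2 - (2)·R1
R3 → R3 + (1/4)·R2
REF = 
  [ -2,   2,   0,   1]
  [  0,  -4,  -4,  -4]
  [  0,   0,   0,   0]
Pivot columns: 1, 2 → 2 pivots.

rank(A) = 2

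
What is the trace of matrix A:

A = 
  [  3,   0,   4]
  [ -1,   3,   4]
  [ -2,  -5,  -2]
4

tr(A) = 3 + 3 + -2 = 4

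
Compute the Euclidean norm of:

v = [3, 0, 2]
3.606

||v||₂ = √((3)² + (0)² + (2)²) = √13 = 3.606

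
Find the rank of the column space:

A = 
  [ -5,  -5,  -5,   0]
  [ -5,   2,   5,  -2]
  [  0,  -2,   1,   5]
dim(Col(A)) = 3

Row reduce:
R2 → R2 - (1)·R1
R3 → R3 + (2/7)·R2
REF = 
  [  -5,   -5,   -5,    0]
  [   0,    7,   10,   -2]
  [   0,    0, 27/7, 31/7]
Pivot columns: 1, 2, 3 → 3 pivots.
dim(Col(A)) = number of pivot columns = 3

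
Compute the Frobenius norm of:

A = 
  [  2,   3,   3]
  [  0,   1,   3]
||A||_F = 5.657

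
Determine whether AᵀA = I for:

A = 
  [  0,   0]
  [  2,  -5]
No

AᵀA = 
  [  4, -10]
  [-10,  25]
≠ I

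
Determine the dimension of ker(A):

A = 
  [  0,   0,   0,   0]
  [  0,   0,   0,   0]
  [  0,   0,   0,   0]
nullity(A) = 4

Row reduce:
(no row operations needed)
REF = 
  [  0,   0,   0,   0]
  [  0,   0,   0,   0]
  [  0,   0,   0,   0]
Pivot columns: none → 0 pivots.
rank(A) = 0, so nullity(A) = 4 - 0 = 4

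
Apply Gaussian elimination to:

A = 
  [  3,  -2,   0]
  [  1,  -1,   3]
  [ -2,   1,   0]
Row operations:
R2 → R2 - (1/3)·R1
R3 → R3 + (2/3)·R1
R3 → R3 - (1)·R2

Resulting echelon form:
REF = 
  [   3,   -2,    0]
  [   0, -1/3,    3]
  [   0,    0,   -3]

Rank = 3 (number of non-zero pivot rows).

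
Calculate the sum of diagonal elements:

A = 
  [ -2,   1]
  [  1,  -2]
-4

tr(A) = -2 + -2 = -4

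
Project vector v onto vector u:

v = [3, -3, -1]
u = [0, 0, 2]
v·u = (3)(0) + (-3)(0) + (-1)(2) = -2
u·u = (0)² + (0)² + (2)² = 4
proj_u(v) = (v·u / u·u) × u = (-2/4) × u = (-1/2) × u

proj_u(v) = [0, 0, -1]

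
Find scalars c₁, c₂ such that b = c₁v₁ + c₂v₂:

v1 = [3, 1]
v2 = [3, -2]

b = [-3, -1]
c1 = -1, c2 = 0

b = -1·v1 + 0·v2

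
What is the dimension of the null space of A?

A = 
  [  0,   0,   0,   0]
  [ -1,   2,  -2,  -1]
nullity(A) = 3

Row reduce:
Swap R1 ↔ R2
REF = 
  [ -1,   2,  -2,  -1]
  [  0,   0,   0,   0]
Pivot columns: 1 → 1 pivot.
rank(A) = 1, so nullity(A) = 4 - 1 = 3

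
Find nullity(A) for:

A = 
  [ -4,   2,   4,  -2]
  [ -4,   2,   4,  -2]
nullity(A) = 3

Row reduce:
R2 → R2 - (1)·R1
REF = 
  [ -4,   2,   4,  -2]
  [  0,   0,   0,   0]
Pivot columns: 1 → 1 pivot.
rank(A) = 1, so nullity(A) = 4 - 1 = 3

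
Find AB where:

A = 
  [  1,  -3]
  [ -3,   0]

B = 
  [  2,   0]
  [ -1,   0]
AB = 
  [  5,   0]
  [ -6,   0]

A is 2×2 and B is 2×2, so AB is 2×2. Each entry is (row of A)·(column of B):
AB[1,1] = (1)(2) + (-3)(-1) = 5
AB[1,2] = (1)(0) + (-3)(0) = 0
AB[2,1] = (-3)(2) + (0)(-1) = -6
AB[2,2] = (-3)(0) + (0)(0) = 0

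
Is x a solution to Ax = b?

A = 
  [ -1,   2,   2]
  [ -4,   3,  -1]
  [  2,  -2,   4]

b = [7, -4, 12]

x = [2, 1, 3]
No

Ax = [6, -8, 14] ≠ b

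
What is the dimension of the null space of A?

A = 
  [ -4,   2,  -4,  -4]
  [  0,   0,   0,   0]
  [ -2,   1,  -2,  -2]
nullity(A) = 3

Row reduce:
R3 → R3 - (1/2)·R1
REF = 
  [ -4,   2,  -4,  -4]
  [  0,   0,   0,   0]
  [  0,   0,   0,   0]
Pivot columns: 1 → 1 pivot.
rank(A) = 1, so nullity(A) = 4 - 1 = 3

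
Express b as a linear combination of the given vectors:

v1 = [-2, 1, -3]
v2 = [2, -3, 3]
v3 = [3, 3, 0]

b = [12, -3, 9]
c1 = 0, c2 = 3, c3 = 2

b = 0·v1 + 3·v2 + 2·v3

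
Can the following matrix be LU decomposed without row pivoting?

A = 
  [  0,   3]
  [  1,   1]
No.
A[1,1] = 0 but A[2,1] = 1 ≠ 0. Any LU with L unit lower triangular has (LU)[1,1] = U[1,1] and (LU)[2,1] = L[2,1]·U[1,1]; matching A forces U[1,1] = 0, which then forces (LU)[2,1] = 0 ≠ 1. A row swap (pivoting) is required.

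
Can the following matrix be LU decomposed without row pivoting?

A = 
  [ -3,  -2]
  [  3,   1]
Yes.
A[1,1] = -3 ≠ 0, so Gaussian elimination proceeds without a row swap: multiplier ℓ₂₁ = (3)/(-3) = -1, and U[2,2] = 1 - (-1)(-2) = -1.
L = 
  [  1,   0]
  [ -1,   1]
U = 
  [ -3,  -2]
  [  0,  -1]
Check row 2 of LU: [(-1)(-3), (-1)(-2) + (-1)] = [3, 1] = row 2 of A ✓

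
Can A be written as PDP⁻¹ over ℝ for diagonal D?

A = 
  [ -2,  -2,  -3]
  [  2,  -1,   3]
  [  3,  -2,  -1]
No

Characteristic polynomial: det(λI - A) = λ³ + 4λ² + 24λ + 33
By the rational root theorem any rational root is an integer dividing 33; none of those is a root, so p(λ) has no rational roots and hence (being an irreducible cubic) no repeated roots.
Discriminant of the cubic: Δ = -26907
Δ < 0 ⇒ one real eigenvalue and a complex-conjugate pair: λ ≈ -1.18 + 4.329i, -1.18 - 4.329i, -1.639
Has complex eigenvalues (not diagonalizable over ℝ).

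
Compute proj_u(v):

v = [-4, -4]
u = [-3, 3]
v·u = (-4)(-3) + (-4)(3) = 0
u·u = (-3)² + (3)² = 18
proj_u(v) = (v·u / u·u) × u = (0/18) × u = (0) × u

proj_u(v) = [0, 0]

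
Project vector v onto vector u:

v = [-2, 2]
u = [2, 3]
v·u = (-2)(2) + (2)(3) = 2
u·u = (2)² + (3)² = 13
proj_u(v) = (v·u / u·u) × u = (2/13) × u

proj_u(v) = [4/13, 6/13]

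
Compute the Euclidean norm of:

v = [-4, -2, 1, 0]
4.583

||v||₂ = √((-4)² + (-2)² + (1)² + (0)²) = √21 = 4.583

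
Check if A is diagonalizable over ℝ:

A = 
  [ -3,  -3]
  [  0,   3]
Yes

tr(A) = 0, det(A) = -9
Characteristic polynomial: λ² - tr(A)λ + det(A) = λ² - 9
λ² - 9 = (λ + 3)(λ - 3)
Eigenvalues: 3, -3
λ=-3: alg. mult. = 1, geom. mult. = 2 - rank(A - (-3)I) = 2 - 1 = 1
λ=3: alg. mult. = 1, geom. mult. = 2 - rank(A - (3)I) = 2 - 1 = 1
Sum of geometric multiplicities equals n, so A has n independent eigenvectors.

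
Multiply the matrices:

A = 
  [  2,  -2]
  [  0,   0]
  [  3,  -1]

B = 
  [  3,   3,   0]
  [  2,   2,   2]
AB = 
  [  2,   2,  -4]
  [  0,   0,   0]
  [  7,   7,  -2]

A is 3×2 and B is 2×3, so AB is 3×3. Each entry is (row of A)·(column of B):
AB[1,1] = (2)(3) + (-2)(2) = 2
AB[1,2] = (2)(3) + (-2)(2) = 2
AB[1,3] = (2)(0) + (-2)(2) = -4
AB[2,1] = (0)(3) + (0)(2) = 0
AB[2,2] = (0)(3) + (0)(2) = 0
AB[2,3] = (0)(0) + (0)(2) = 0
AB[3,1] = (3)(3) + (-1)(2) = 7
AB[3,2] = (3)(3) + (-1)(2) = 7
AB[3,3] = (3)(0) + (-1)(2) = -2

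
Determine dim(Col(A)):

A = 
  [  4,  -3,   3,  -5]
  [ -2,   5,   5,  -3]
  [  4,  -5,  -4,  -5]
Row reduce:
R2 → R2 + (1/2)·R1
R3 → R3 - (1)·R1
R3 → R3 + (4/7)·R2
REF = 
  [    4,    -3,     3,    -5]
  [    0,   7/2,  13/2, -11/2]
  [    0,     0, -23/7, -22/7]
Pivot columns: 1, 2, 3 → 3 pivots.
dim(Col(A)) = number of pivot columns = 3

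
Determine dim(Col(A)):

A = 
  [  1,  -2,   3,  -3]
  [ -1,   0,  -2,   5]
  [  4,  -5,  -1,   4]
Row reduce:
R2 → R2 + (1)·R1
R3 → R3 - (4)·R1
R3 → R3 + (3/2)·R2
REF = 
  [    1,    -2,     3,    -3]
  [    0,    -2,     1,     2]
  [    0,     0, -23/2,    19]
Pivot columns: 1, 2, 3 → 3 pivots.
dim(Col(A)) = number of pivot columns = 3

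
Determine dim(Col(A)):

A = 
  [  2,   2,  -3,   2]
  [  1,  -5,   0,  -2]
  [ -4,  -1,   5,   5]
Row reduce:
R2 → R2 - (1/2)·R1
R3 → R3 + (2)·R1
R3 → R3 + (1/2)·R2
REF = 
  [   2,    2,   -3,    2]
  [   0,   -6,  3/2,   -3]
  [   0,    0, -1/4, 15/2]
Pivot columns: 1, 2, 3 → 3 pivots.
dim(Col(A)) = number of pivot columns = 3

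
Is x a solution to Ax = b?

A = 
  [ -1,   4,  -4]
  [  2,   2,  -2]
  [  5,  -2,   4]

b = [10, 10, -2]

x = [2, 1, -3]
No

Ax = [14, 12, -4] ≠ b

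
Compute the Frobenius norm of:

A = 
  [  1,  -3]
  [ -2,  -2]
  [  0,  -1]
||A||_F = 4.359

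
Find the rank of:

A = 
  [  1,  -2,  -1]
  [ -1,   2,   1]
rank(A) = 1

Row reduce:
R2 → R2 + (1)·R1
REF = 
  [  1,  -2,  -1]
  [  0,   0,   0]
Pivot columns: 1 → 1 pivot.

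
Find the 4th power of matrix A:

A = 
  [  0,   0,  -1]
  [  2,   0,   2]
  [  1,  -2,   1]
A² = A·A:
A²[1,1] = (0)(0) + (0)(2) + (-1)(1) = -1
A²[1,2] = (0)(0) + (0)(0) + (-1)(-2) = 2
A²[1,3] = (0)(-1) + (0)(2) + (-1)(1) = -1
A²[2,1] = (2)(0) + (0)(2) + (2)(1) = 2
A²[2,2] = (2)(0) + (0)(0) + (2)(-2) = -4
A²[2,3] = (2)(-1) + (0)(2) + (2)(1) = 0
A²[3,1] = (1)(0) + (-2)(2) + (1)(1) = -3
A²[3,2] = (1)(0) + (-2)(0) + (1)(-2) = -2
A²[3,3] = (1)(-1) + (-2)(2) + (1)(1) = -4
A² = 
  [ -1,   2,  -1]
  [  2,  -4,   0]
  [ -3,  -2,  -4]

A^3 = A^2·A:
A^3[1,1] = (-1)(0) + (2)(2) + (-1)(1) = 3
A^3[1,2] = (-1)(0) + (2)(0) + (-1)(-2) = 2
A^3[1,3] = (-1)(-1) + (2)(2) + (-1)(1) = 4
A^3[2,1] = (2)(0) + (-4)(2) + (0)(1) = -8
A^3[2,2] = (2)(0) + (-4)(0) + (0)(-2) = 0
A^3[2,3] = (2)(-1) + (-4)(2) + (0)(1) = -10
A^3[3,1] = (-3)(0) + (-2)(2) + (-4)(1) = -8
A^3[3,2] = (-3)(0) + (-2)(0) + (-4)(-2) = 8
A^3[3,3] = (-3)(-1) + (-2)(2) + (-4)(1) = -5
A^3 = 
  [  3,   2,   4]
  [ -8,   0, -10]
  [ -8,   8,  -5]

A^4 = A^3·A:
A^4[1,1] = (3)(0) + (2)(2) + (4)(1) = 8
A^4[1,2] = (3)(0) + (2)(0) + (4)(-2) = -8
A^4[1,3] = (3)(-1) + (2)(2) + (4)(1) = 5
A^4[2,1] = (-8)(0) + (0)(2) + (-10)(1) = -10
A^4[2,2] = (-8)(0) + (0)(0) + (-10)(-2) = 20
A^4[2,3] = (-8)(-1) + (0)(2) + (-10)(1) = -2
A^4[3,1] = (-8)(0) + (8)(2) + (-5)(1) = 11
A^4[3,2] = (-8)(0) + (8)(0) + (-5)(-2) = 10
A^4[3,3] = (-8)(-1) + (8)(2) + (-5)(1) = 19
A^4 = 
  [  8,  -8,   5]
  [-10,  20,  -2]
  [ 11,  10,  19]

Therefore
A^4 = 
  [  8,  -8,   5]
  [-10,  20,  -2]
  [ 11,  10,  19]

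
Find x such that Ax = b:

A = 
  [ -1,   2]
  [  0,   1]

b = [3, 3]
Row reduce the augmented matrix [A|b]:
(already in echelon form)
REF = 
  [ -1,   2,   3]
  [  0,   1,   3]

Back-substitution:
x₂ = 3 / 1 = 3
x₁ = (3 - (2)(3)) / (-1) = 3

x = [3, 3]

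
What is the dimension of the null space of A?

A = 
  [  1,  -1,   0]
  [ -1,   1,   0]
nullity(A) = 2

Row reduce:
R2 → R2 + (1)·R1
REF = 
  [  1,  -1,   0]
  [  0,   0,   0]
Pivot columns: 1 → 1 pivot.
rank(A) = 1, so nullity(A) = 3 - 1 = 2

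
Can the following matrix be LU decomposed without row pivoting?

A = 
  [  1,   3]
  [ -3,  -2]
Yes.
A[1,1] = 1 ≠ 0, so Gaussian elimination proceeds without a row swap: multiplier ℓ₂₁ = (-3)/(1) = -3, and U[2,2] = -2 - (-3)(3) = 7.
L = 
  [  1,   0]
  [ -3,   1]
U = 
  [  1,   3]
  [  0,   7]
Check row 2 of LU: [(-3)(1), (-3)(3) + 7] = [-3, -2] = row 2 of A ✓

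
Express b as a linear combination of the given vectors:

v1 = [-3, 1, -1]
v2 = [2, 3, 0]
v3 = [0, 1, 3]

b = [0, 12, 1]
c1 = 2, c2 = 3, c3 = 1

b = 2·v1 + 3·v2 + 1·v3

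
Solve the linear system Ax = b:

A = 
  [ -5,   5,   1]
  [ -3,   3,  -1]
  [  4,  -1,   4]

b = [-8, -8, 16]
x = [2, 0, 2]

Row reduce the augmented matrix [A|b]:
R2 → R2 - (3/5)·R1
R3 → R3 + (4/5)·R1
Swap R2 ↔ R3
REF = 
  [   -5,     5,     1,    -8]
  [    0,     3,  24/5,  48/5]
  [    0,     0,  -8/5, -16/5]

Back-substitution:
x₃ = (-16/5) / (-8/5) = 2
x₂ = (48/5 - (24/5)(2)) / 3 = 0
x₁ = (-8 - (5)(0) - (1)(2)) / (-5) = 2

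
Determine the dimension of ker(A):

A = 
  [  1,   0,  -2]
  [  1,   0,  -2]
nullity(A) = 2

Row reduce:
R2 → R2 - (1)·R1
REF = 
  [  1,   0,  -2]
  [  0,   0,   0]
Pivot columns: 1 → 1 pivot.
rank(A) = 1, so nullity(A) = 3 - 1 = 2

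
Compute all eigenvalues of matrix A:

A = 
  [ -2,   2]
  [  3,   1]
tr(A) = -1, det(A) = -8
Characteristic polynomial: λ² - tr(A)λ + det(A) = λ² + λ - 8
λ² + λ - 8 = 0  ⇒  λ = (-1 ± √((1)² - 4·(-8)))/2 = (-1 ± √(33))/2
  = (-1 + √33)/2,  (-1 - √33)/2

λ = (-1 + √33)/2, (-1 - √33)/2  (≈ 2.372, -3.372)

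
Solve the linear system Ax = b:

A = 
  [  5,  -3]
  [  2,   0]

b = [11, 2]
x = [1, -2]

Row reduce the augmented matrix [A|b]:
R2 → R2 - (2/5)·R1
REF = 
  [    5,    -3,    11]
  [    0,   6/5, -12/5]

Back-substitution:
x₂ = (-12/5) / (6/5) = -2
x₁ = (11 - (-3)(-2)) / 5 = 1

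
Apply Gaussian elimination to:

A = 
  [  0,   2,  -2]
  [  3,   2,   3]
Row operations:
Swap R1 ↔ R2

Resulting echelon form:
REF = 
  [  3,   2,   3]
  [  0,   2,  -2]

Rank = 2 (number of non-zero pivot rows).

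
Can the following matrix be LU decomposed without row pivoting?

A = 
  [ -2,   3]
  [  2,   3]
Yes.
A[1,1] = -2 ≠ 0, so Gaussian elimination proceeds without a row swap: multiplier ℓ₂₁ = (2)/(-2) = -1, and U[2,2] = 3 - (-1)(3) = 6.
L = 
  [  1,   0]
  [ -1,   1]
U = 
  [ -2,   3]
  [  0,   6]
Check row 2 of LU: [(-1)(-2), (-1)(3) + 6] = [2, 3] = row 2 of A ✓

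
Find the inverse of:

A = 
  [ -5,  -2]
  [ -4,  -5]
det(A) = (-5)(-5) - (-2)(-4) = 17
For a 2×2 matrix, A⁻¹ = (1/det(A)) · [[d, -b], [-c, a]]
    = (1/17) · [[-5, 2], [4, -5]]

A⁻¹ = 
  [-5/17,  2/17]
  [ 4/17, -5/17]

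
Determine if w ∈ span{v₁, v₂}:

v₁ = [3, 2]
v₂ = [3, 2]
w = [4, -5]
No

Form the augmented matrix and row-reduce:
[v₁|v₂|w] = 
  [  3,   3,   4]
  [  2,   2,  -5]
R2 → R2 - (2/3)·R1
REF = 
  [    3,     3,     4]
  [    0,     0, -23/3]

Row 2 reads [0 0 | -23/3], i.e. 0 = -23/3, so the system is inconsistent and w ∉ span{v₁, v₂}.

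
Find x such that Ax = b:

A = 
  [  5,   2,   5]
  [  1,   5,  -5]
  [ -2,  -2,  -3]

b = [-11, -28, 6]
Row reduce the augmented matrix [A|b]:
R2 → R2 - (1/5)·R1
R3 → R3 + (2/5)·R1
R3 → R3 + (6/23)·R2
REF = 
  [      5,       2,       5,     -11]
  [      0,    23/5,      -6,  -129/5]
  [      0,       0,  -59/23, -118/23]

Back-substitution:
x₃ = (-118/23) / (-59/23) = 2
x₂ = (-129/5 - (-6)(2)) / (23/5) = -3
x₁ = (-11 - (2)(-3) - (5)(2)) / 5 = -3

x = [-3, -3, 2]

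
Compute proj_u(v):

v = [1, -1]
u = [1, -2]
proj_u(v) = [3/5, -6/5]

v·u = (1)(1) + (-1)(-2) = 3
u·u = (1)² + (-2)² = 5
proj_u(v) = (v·u / u·u) × u = (3/5) × u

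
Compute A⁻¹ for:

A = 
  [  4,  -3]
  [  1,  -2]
det(A) = (4)(-2) - (-3)(1) = -5
For a 2×2 matrix, A⁻¹ = (1/det(A)) · [[d, -b], [-c, a]]
    = (-1/5) · [[-2, 3], [-1, 4]]

A⁻¹ = 
  [ 2/5, -3/5]
  [ 1/5, -4/5]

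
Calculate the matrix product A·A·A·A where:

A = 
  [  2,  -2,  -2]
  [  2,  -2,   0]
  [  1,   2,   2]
A² = A·A:
A²[1,1] = (2)(2) + (-2)(2) + (-2)(1) = -2
A²[1,2] = (2)(-2) + (-2)(-2) + (-2)(2) = -4
A²[1,3] = (2)(-2) + (-2)(0) + (-2)(2) = -8
A²[2,1] = (2)(2) + (-2)(2) + (0)(1) = 0
A²[2,2] = (2)(-2) + (-2)(-2) + (0)(2) = 0
A²[2,3] = (2)(-2) + (-2)(0) + (0)(2) = -4
A²[3,1] = (1)(2) + (2)(2) + (2)(1) = 8
A²[3,2] = (1)(-2) + (2)(-2) + (2)(2) = -2
A²[3,3] = (1)(-2) + (2)(0) + (2)(2) = 2
A² = 
  [ -2,  -4,  -8]
  [  0,   0,  -4]
  [  8,  -2,   2]

A^3 = A^2·A:
A^3[1,1] = (-2)(2) + (-4)(2) + (-8)(1) = -20
A^3[1,2] = (-2)(-2) + (-4)(-2) + (-8)(2) = -4
A^3[1,3] = (-2)(-2) + (-4)(0) + (-8)(2) = -12
A^3[2,1] = (0)(2) + (0)(2) + (-4)(1) = -4
A^3[2,2] = (0)(-2) + (0)(-2) + (-4)(2) = -8
A^3[2,3] = (0)(-2) + (0)(0) + (-4)(2) = -8
A^3[3,1] = (8)(2) + (-2)(2) + (2)(1) = 14
A^3[3,2] = (8)(-2) + (-2)(-2) + (2)(2) = -8
A^3[3,3] = (8)(-2) + (-2)(0) + (2)(2) = -12
A^3 = 
  [-20,  -4, -12]
  [ -4,  -8,  -8]
  [ 14,  -8, -12]

A^4 = A^3·A:
A^4[1,1] = (-20)(2) + (-4)(2) + (-12)(1) = -60
A^4[1,2] = (-20)(-2) + (-4)(-2) + (-12)(2) = 24
A^4[1,3] = (-20)(-2) + (-4)(0) + (-12)(2) = 16
A^4[2,1] = (-4)(2) + (-8)(2) + (-8)(1) = -32
A^4[2,2] = (-4)(-2) + (-8)(-2) + (-8)(2) = 8
A^4[2,3] = (-4)(-2) + (-8)(0) + (-8)(2) = -8
A^4[3,1] = (14)(2) + (-8)(2) + (-12)(1) = 0
A^4[3,2] = (14)(-2) + (-8)(-2) + (-12)(2) = -36
A^4[3,3] = (14)(-2) + (-8)(0) + (-12)(2) = -52
A^4 = 
  [-60,  24,  16]
  [-32,   8,  -8]
  [  0, -36, -52]

Therefore
A^4 = 
  [-60,  24,  16]
  [-32,   8,  -8]
  [  0, -36, -52]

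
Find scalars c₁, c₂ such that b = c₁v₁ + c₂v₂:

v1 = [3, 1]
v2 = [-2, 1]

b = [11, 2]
c1 = 3, c2 = -1

b = 3·v1 + -1·v2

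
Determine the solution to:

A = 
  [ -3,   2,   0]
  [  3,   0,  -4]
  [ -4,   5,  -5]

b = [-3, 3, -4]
x = [1, 0, 0]

Row reduce the augmented matrix [A|b]:
R2 → R2 + (1)·R1
R3 → R3 - (4/3)·R1
R3 → R3 - (7/6)·R2
REF = 
  [  -3,    2,    0,   -3]
  [   0,    2,   -4,    0]
  [   0,    0, -1/3,    0]

Back-substitution:
x₃ = 0 / (-1/3) = 0
x₂ = (0 - (-4)(0)) / 2 = 0
x₁ = (-3 - (2)(0) - (0)(0)) / (-3) = 1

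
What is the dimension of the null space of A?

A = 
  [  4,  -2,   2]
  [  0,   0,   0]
nullity(A) = 2

Row reduce:
(no row operations needed)
REF = 
  [  4,  -2,   2]
  [  0,   0,   0]
Pivot columns: 1 → 1 pivot.
rank(A) = 1, so nullity(A) = 3 - 1 = 2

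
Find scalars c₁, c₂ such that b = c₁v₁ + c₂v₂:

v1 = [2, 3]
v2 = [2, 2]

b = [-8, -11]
c1 = -3, c2 = -1

b = -3·v1 + -1·v2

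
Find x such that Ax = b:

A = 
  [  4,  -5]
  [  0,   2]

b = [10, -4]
x = [0, -2]

Row reduce the augmented matrix [A|b]:
(already in echelon form)
REF = 
  [  4,  -5,  10]
  [  0,   2,  -4]

Back-substitution:
x₂ = (-4) / 2 = -2
x₁ = (10 - (-5)(-2)) / 4 = 0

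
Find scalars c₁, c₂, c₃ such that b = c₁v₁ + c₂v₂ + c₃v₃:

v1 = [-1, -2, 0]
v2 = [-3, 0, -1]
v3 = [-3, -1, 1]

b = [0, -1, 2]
c1 = 0, c2 = -1, c3 = 1

b = 0·v1 + -1·v2 + 1·v3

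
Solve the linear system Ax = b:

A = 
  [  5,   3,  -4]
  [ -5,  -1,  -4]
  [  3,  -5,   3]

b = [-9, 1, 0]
x = [-1, 0, 1]

Row reduce the augmented matrix [A|b]:
R2 → R2 + (1)·R1
R3 → R3 - (3/5)·R1
R3 → R3 + (17/5)·R2
REF = 
  [     5,      3,     -4,     -9]
  [     0,      2,     -8,     -8]
  [     0,      0, -109/5, -109/5]

Back-substitution:
x₃ = (-109/5) / (-109/5) = 1
x₂ = (-8 - (-8)(1)) / 2 = 0
x₁ = (-9 - (3)(0) - (-4)(1)) / 5 = -1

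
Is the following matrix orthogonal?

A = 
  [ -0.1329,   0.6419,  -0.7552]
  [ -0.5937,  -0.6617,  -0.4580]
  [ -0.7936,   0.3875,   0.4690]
Yes

AᵀA = 
  [  0.9999,   0,   0.0001]
  [  0,   1,   0]
  [  0.0001,   0,   1.0001]
≈ I (equal to I up to the 4-dp rounding of the entries)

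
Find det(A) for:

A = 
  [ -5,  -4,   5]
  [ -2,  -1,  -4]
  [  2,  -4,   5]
147

Cofactor expansion along row 1:
det(A) = (-5)·((-1)(5) - (-4)(-4)) - (-4)·((-2)(5) - (-4)(2)) + (5)·((-2)(-4) - (-1)(2))
  = (-5)(-21) - (-4)(-2) + (5)(10)
  = 147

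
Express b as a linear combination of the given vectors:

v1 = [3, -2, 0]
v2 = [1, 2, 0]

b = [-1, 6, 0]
c1 = -1, c2 = 2

b = -1·v1 + 2·v2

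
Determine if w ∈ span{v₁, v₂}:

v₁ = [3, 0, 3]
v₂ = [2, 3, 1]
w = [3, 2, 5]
No

Form the augmented matrix and row-reduce:
[v₁|v₂|w] = 
  [  3,   2,   3]
  [  0,   3,   2]
  [  3,   1,   5]
R3 → R3 - (1)·R1
R3 → R3 + (1/3)·R2
REF = 
  [  3,   2,   3]
  [  0,   3,   2]
  [  0,   0, 8/3]

Row 3 reads [0 0 | 8/3], i.e. 0 = 8/3, so the system is inconsistent and w ∉ span{v₁, v₂}.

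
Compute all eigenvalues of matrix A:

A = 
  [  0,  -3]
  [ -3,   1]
tr(A) = 1, det(A) = -9
Characteristic polynomial: λ² - tr(A)λ + det(A) = λ² - λ - 9
λ² - λ - 9 = 0  ⇒  λ = (1 ± √((-1)² - 4·(-9)))/2 = (1 ± √(37))/2
  = (1 + √37)/2,  (1 - √37)/2

λ = (1 + √37)/2, (1 - √37)/2  (≈ 3.541, -2.541)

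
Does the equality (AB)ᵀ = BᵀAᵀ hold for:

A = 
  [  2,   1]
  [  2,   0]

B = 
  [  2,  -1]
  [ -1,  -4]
Yes

(AB)ᵀ = 
  [  3,   4]
  [ -6,  -2]

BᵀAᵀ = 
  [  3,   4]
  [ -6,  -2]

Both sides are equal — this is the standard identity (AB)ᵀ = BᵀAᵀ, which holds for all A, B.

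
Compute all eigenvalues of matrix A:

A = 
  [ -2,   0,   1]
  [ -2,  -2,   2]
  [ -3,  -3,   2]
Characteristic polynomial: det(λI - A) = λ³ + 2λ² + 5λ + 4
Testing integer divisors of the constant term: p(-1) = 0, so (λ + 1) is a factor:
p(λ) = (λ + 1)(λ² + λ + 4)
λ² + λ + 4 = 0  ⇒  λ = (-1 ± √((1)² - 4·(4)))/2 = (-1 ± √(-15))/2
  = (-1 + i√15)/2,  (-1 - i√15)/2

λ = -1, (-1 + i√15)/2, (-1 - i√15)/2  (≈ -1, -0.5 + 1.936i, -0.5 - 1.936i)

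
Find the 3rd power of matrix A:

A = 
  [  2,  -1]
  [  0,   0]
A² = A·A:
A²[1,1] = (2)(2) + (-1)(0) = 4
A²[1,2] = (2)(-1) + (-1)(0) = -2
A²[2,1] = (0)(2) + (0)(0) = 0
A²[2,2] = (0)(-1) + (0)(0) = 0
A² = 
  [  4,  -2]
  [  0,   0]

A^3 = A^2·A:
A^3[1,1] = (4)(2) + (-2)(0) = 8
A^3[1,2] = (4)(-1) + (-2)(0) = -4
A^3[2,1] = (0)(2) + (0)(0) = 0
A^3[2,2] = (0)(-1) + (0)(0) = 0
A^3 = 
  [  8,  -4]
  [  0,   0]

Therefore
A^3 = 
  [  8,  -4]
  [  0,   0]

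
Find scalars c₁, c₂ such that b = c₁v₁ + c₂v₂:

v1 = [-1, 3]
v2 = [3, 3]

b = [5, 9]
c1 = 1, c2 = 2

b = 1·v1 + 2·v2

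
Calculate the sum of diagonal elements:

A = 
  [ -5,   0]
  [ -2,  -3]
-8

tr(A) = -5 + -3 = -8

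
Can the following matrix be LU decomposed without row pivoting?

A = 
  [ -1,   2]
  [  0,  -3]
Yes.
A[1,1] = -1 ≠ 0, so Gaussian elimination proceeds without a row swap: multiplier ℓ₂₁ = (0)/(-1) = 0, and U[2,2] = -3 - (0)(2) = -3.
L = 
  [  1,   0]
  [  0,   1]
U = 
  [ -1,   2]
  [  0,  -3]
Check row 2 of LU: [(0)(-1), (0)(2) + (-3)] = [0, -3] = row 2 of A ✓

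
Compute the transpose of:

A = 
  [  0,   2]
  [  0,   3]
Aᵀ = 
  [  0,   0]
  [  2,   3]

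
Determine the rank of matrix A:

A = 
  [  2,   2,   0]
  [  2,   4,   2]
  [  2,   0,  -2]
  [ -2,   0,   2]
rank(A) = 2

Row reduce:
R2 → R2 - (1)·R1
R3 → R3 - (1)·R1
R4 → R4 + (1)·R1
R3 → R3 + (1)·R2
R4 → R4 - (1)·R2
REF = 
  [  2,   2,   0]
  [  0,   2,   2]
  [  0,   0,   0]
  [  0,   0,   0]
Pivot columns: 1, 2 → 2 pivots.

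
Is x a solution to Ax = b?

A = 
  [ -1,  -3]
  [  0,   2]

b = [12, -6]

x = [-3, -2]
No

Ax = [9, -4] ≠ b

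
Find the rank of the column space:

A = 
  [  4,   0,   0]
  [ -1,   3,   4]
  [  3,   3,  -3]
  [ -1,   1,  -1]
dim(Col(A)) = 3

Row reduce:
R2 → R2 + (1/4)·R1
R3 → R3 - (3/4)·R1
R4 → R4 + (1/4)·R1
R3 → R3 - (1)·R2
R4 → R4 - (1/3)·R2
R4 → R4 - (1/3)·R3
REF = 
  [  4,   0,   0]
  [  0,   3,   4]
  [  0,   0,  -7]
  [  0,   0,   0]
Pivot columns: 1, 2, 3 → 3 pivots.
dim(Col(A)) = number of pivot columns = 3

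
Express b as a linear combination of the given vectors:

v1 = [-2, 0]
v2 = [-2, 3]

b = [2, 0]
c1 = -1, c2 = 0

b = -1·v1 + 0·v2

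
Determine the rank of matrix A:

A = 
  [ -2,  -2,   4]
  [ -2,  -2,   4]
Row reduce:
R2 → R2 - (1)·R1
REF = 
  [ -2,  -2,   4]
  [  0,   0,   0]
Pivot columns: 1 → 1 pivot.

rank(A) = 1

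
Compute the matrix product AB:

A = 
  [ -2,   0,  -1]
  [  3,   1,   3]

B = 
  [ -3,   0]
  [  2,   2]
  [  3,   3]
AB = 
  [  3,  -3]
  [  2,  11]

A is 2×3 and B is 3×2, so AB is 2×2. Each entry is (row of A)·(column of B):
AB[1,1] = (-2)(-3) + (0)(2) + (-1)(3) = 3
AB[1,2] = (-2)(0) + (0)(2) + (-1)(3) = -3
AB[2,1] = (3)(-3) + (1)(2) + (3)(3) = 2
AB[2,2] = (3)(0) + (1)(2) + (3)(3) = 11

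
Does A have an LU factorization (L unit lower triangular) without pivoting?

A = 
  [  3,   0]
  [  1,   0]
Yes.
A[1,1] = 3 ≠ 0, so Gaussian elimination proceeds without a row swap: multiplier ℓ₂₁ = (1)/(3) = 1/3, and U[2,2] = 0 - (1/3)(0) = 0.
L = 
  [  1,   0]
  [1/3,   1]
U = 
  [  3,   0]
  [  0,   0]
Check row 2 of LU: [(1/3)(3), (1/3)(0) + 0] = [1, 0] = row 2 of A ✓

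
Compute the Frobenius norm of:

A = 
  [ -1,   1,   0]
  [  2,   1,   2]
||A||_F = 3.317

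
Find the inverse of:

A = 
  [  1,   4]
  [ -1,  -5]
det(A) = (1)(-5) - (4)(-1) = -1
For a 2×2 matrix, A⁻¹ = (1/det(A)) · [[d, -b], [-c, a]]
    = (-1) · [[-5, -4], [1, 1]]

A⁻¹ = 
  [  5,   4]
  [ -1,  -1]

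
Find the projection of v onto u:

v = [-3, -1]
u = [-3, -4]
proj_u(v) = [-39/25, -52/25]

v·u = (-3)(-3) + (-1)(-4) = 13
u·u = (-3)² + (-4)² = 25
proj_u(v) = (v·u / u·u) × u = (13/25) × u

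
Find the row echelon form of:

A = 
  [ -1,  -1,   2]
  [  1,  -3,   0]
Row operations:
R2 → R2 + (1)·R1

Resulting echelon form:
REF = 
  [ -1,  -1,   2]
  [  0,  -4,   2]

Rank = 2 (number of non-zero pivot rows).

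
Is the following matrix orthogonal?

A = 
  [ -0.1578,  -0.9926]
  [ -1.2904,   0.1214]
No

AᵀA = 
  [  1.6900,   0]
  [  0,   1]
≠ I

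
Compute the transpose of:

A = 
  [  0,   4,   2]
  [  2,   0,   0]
Aᵀ = 
  [  0,   2]
  [  4,   0]
  [  2,   0]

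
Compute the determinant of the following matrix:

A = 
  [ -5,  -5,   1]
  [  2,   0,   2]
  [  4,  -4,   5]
Cofactor expansion along row 1:
det(A) = (-5)·((0)(5) - (2)(-4)) - (-5)·((2)(5) - (2)(4)) + (1)·((2)(-4) - (0)(4))
  = (-5)(8) - (-5)(2) + (1)(-8)
  = -38

det(A) = -38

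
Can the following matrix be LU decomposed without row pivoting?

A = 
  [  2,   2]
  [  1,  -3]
Yes.
A[1,1] = 2 ≠ 0, so Gaussian elimination proceeds without a row swap: multiplier ℓ₂₁ = (1)/(2) = 1/2, and U[2,2] = -3 - (1/2)(2) = -4.
L = 
  [  1,   0]
  [1/2,   1]
U = 
  [  2,   2]
  [  0,  -4]
Check row 2 of LU: [(1/2)(2), (1/2)(2) + (-4)] = [1, -3] = row 2 of A ✓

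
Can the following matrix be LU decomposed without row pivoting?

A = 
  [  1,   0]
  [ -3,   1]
Yes.
A[1,1] = 1 ≠ 0, so Gaussian elimination proceeds without a row swap: multiplier ℓ₂₁ = (-3)/(1) = -3, and U[2,2] = 1 - (-3)(0) = 1.
L = 
  [  1,   0]
  [ -3,   1]
U = 
  [  1,   0]
  [  0,   1]
Check row 2 of LU: [(-3)(1), (-3)(0) + 1] = [-3, 1] = row 2 of A ✓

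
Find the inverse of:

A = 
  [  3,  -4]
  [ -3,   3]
det(A) = (3)(3) - (-4)(-3) = -3
For a 2×2 matrix, A⁻¹ = (1/det(A)) · [[d, -b], [-c, a]]
    = (-1/3) · [[3, 4], [3, 3]]

A⁻¹ = 
  [  -1, -4/3]
  [  -1,   -1]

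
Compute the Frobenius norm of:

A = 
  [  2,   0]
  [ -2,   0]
||A||_F = 2.828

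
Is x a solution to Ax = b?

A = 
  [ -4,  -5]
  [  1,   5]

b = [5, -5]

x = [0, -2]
No

Ax = [10, -10] ≠ b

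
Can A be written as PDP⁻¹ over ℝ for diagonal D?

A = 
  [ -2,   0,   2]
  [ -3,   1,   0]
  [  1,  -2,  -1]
No

Characteristic polynomial: det(λI - A) = λ³ + 2λ² - 3λ - 12
By the rational root theorem any rational root is an integer dividing 12; none of those is a root, so p(λ) has no rational roots and hence (being an irreducible cubic) no repeated roots.
Discriminant of the cubic: Δ = -2064
Δ < 0 ⇒ one real eigenvalue and a complex-conjugate pair: λ ≈ 2.112, -2.056 + 1.207i, -2.056 - 1.207i
Has complex eigenvalues (not diagonalizable over ℝ).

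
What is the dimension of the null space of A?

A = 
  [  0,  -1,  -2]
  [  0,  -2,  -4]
nullity(A) = 2

Row reduce:
R2 → R2 - (2)·R1
REF = 
  [  0,  -1,  -2]
  [  0,   0,   0]
Pivot columns: 2 → 1 pivot.
rank(A) = 1, so nullity(A) = 3 - 1 = 2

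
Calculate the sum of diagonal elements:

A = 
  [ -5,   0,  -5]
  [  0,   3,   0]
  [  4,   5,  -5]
-7

tr(A) = -5 + 3 + -5 = -7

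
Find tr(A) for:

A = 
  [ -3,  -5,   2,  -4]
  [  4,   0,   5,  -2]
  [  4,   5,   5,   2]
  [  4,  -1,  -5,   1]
3

tr(A) = -3 + 0 + 5 + 1 = 3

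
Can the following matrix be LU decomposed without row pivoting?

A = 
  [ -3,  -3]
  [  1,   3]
Yes.
A[1,1] = -3 ≠ 0, so Gaussian elimination proceeds without a row swap: multiplier ℓ₂₁ = (1)/(-3) = -1/3, and U[2,2] = 3 - (-1/3)(-3) = 2.
L = 
  [   1,    0]
  [-1/3,    1]
U = 
  [ -3,  -3]
  [  0,   2]
Check row 2 of LU: [(-1/3)(-3), (-1/3)(-3) + 2] = [1, 3] = row 2 of A ✓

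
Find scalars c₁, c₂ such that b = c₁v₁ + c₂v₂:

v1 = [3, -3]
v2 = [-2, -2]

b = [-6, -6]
c1 = 0, c2 = 3

b = 0·v1 + 3·v2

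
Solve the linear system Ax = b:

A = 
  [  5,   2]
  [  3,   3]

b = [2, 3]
Row reduce the augmented matrix [A|b]:
R2 → R2 - (3/5)·R1
REF = 
  [  5,   2,   2]
  [  0, 9/5, 9/5]

Back-substitution:
x₂ = (9/5) / (9/5) = 1
x₁ = (2 - (2)(1)) / 5 = 0

x = [0, 1]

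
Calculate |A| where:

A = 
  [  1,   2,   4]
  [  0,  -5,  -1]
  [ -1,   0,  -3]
Cofactor expansion along row 1:
det(A) = (1)·((-5)(-3) - (-1)(0)) - (2)·((0)(-3) - (-1)(-1)) + (4)·((0)(0) - (-5)(-1))
  = (1)(15) - (2)(-1) + (4)(-5)
  = -3

det(A) = -3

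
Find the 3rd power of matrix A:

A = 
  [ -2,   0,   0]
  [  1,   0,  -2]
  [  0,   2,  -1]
A^3 = 
  [ -8,   0,   0]
  [  0,   4,   6]
  [ -6,  -6,   7]

A² = A·A:
A²[1,1] = (-2)(-2) + (0)(1) + (0)(0) = 4
A²[1,2] = (-2)(0) + (0)(0) + (0)(2) = 0
A²[1,3] = (-2)(0) + (0)(-2) + (0)(-1) = 0
A²[2,1] = (1)(-2) + (0)(1) + (-2)(0) = -2
A²[2,2] = (1)(0) + (0)(0) + (-2)(2) = -4
A²[2,3] = (1)(0) + (0)(-2) + (-2)(-1) = 2
A²[3,1] = (0)(-2) + (2)(1) + (-1)(0) = 2
A²[3,2] = (0)(0) + (2)(0) + (-1)(2) = -2
A²[3,3] = (0)(0) + (2)(-2) + (-1)(-1) = -3
A² = 
  [  4,   0,   0]
  [ -2,  -4,   2]
  [  2,  -2,  -3]

A^3 = A^2·A:
A^3[1,1] = (4)(-2) + (0)(1) + (0)(0) = -8
A^3[1,2] = (4)(0) + (0)(0) + (0)(2) = 0
A^3[1,3] = (4)(0) + (0)(-2) + (0)(-1) = 0
A^3[2,1] = (-2)(-2) + (-4)(1) + (2)(0) = 0
A^3[2,2] = (-2)(0) + (-4)(0) + (2)(2) = 4
A^3[2,3] = (-2)(0) + (-4)(-2) + (2)(-1) = 6
A^3[3,1] = (2)(-2) + (-2)(1) + (-3)(0) = -6
A^3[3,2] = (2)(0) + (-2)(0) + (-3)(2) = -6
A^3[3,3] = (2)(0) + (-2)(-2) + (-3)(-1) = 7
A^3 = 
  [ -8,   0,   0]
  [  0,   4,   6]
  [ -6,  -6,   7]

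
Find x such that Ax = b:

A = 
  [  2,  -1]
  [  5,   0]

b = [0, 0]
x = [0, 0]

Row reduce the augmented matrix [A|b]:
R2 → R2 - (5/2)·R1
REF = 
  [  2,  -1,   0]
  [  0, 5/2,   0]

Back-substitution:
x₂ = 0 / (5/2) = 0
x₁ = (0 - (-1)(0)) / 2 = 0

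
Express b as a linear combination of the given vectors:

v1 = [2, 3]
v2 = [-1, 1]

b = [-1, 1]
c1 = 0, c2 = 1

b = 0·v1 + 1·v2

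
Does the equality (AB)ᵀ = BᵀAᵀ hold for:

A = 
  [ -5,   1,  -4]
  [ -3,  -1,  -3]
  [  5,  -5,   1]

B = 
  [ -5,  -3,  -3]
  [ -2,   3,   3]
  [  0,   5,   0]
Yes

(AB)ᵀ = 
  [ 23,  17, -15]
  [ -2,  -9, -25]
  [ 18,   6, -30]

BᵀAᵀ = 
  [ 23,  17, -15]
  [ -2,  -9, -25]
  [ 18,   6, -30]

Both sides are equal — this is the standard identity (AB)ᵀ = BᵀAᵀ, which holds for all A, B.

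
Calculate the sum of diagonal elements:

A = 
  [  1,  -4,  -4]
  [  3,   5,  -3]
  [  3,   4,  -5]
1

tr(A) = 1 + 5 + -5 = 1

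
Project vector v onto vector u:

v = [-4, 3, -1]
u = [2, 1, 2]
v·u = (-4)(2) + (3)(1) + (-1)(2) = -7
u·u = (2)² + (1)² + (2)² = 9
proj_u(v) = (v·u / u·u) × u = (-7/9) × u

proj_u(v) = [-14/9, -7/9, -14/9]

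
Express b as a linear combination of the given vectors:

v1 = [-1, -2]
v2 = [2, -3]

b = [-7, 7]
c1 = 1, c2 = -3

b = 1·v1 + -3·v2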